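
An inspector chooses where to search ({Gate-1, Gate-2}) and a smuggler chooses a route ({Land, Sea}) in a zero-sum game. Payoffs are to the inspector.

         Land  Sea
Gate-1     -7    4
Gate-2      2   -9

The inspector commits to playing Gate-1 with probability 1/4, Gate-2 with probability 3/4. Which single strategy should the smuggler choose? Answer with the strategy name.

If the smuggler plays Land, the inspector's expected payoff is (1/4)·(-7) + (3/4)·2 = -1/4.
If the smuggler plays Sea, the inspector's expected payoff is (1/4)·4 + (3/4)·(-9) = -23/4.
The smuggler minimizes the inspector's payoff; the smallest is -23/4, so the best response is Sea.

Sea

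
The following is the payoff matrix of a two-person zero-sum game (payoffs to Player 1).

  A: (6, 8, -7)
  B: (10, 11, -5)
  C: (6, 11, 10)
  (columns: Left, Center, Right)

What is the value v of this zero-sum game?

Row minima: A → -7, B → -5, C → 6; maximin = 6.
Column maxima: Left → 10, Center → 11, Right → 10; minimax = 10.
6 ≠ 10, so there is no saddle point; optimal play is mixed.
A is strictly dominated by B, so Player 1 never plays it.
Center is strictly dominated by Left (it gives Player 1 strictly more in every row), so Player 2 never plays it.
On the remaining 2×2 (B, C vs Left, Right):
Let Player 1 play B with probability p. Expected payoff against Left: 10p + 6(1−p) = 4p + 6; against Right: (-5)p + 10(1−p) = −15p + 10.
Setting these equal: 4p + 6 = −15p + 10 ⇒ 19p = 4 ⇒ p = 4/19, and the value is (4)·(4/19) + 6 = 130/19.
For Player 2: with q = P(Left), equating B's and C's payoffs gives 15q − 5 = −4q + 10 ⇒ q = 15/19.

130/19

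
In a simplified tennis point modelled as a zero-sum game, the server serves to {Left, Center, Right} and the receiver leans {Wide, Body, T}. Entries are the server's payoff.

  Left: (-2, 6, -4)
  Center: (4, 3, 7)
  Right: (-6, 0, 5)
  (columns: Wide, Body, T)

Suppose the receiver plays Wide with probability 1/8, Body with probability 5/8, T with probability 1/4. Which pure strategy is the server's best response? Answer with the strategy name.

Expected payoff of Left: (1/8)·(-2) + (5/8)·6 + (1/4)·(-4) = 5/2.
Expected payoff of Center: (1/8)·4 + (5/8)·3 + (1/4)·7 = 33/8.
Expected payoff of Right: (1/8)·(-6) + (5/8)·0 + (1/4)·5 = 1/2.
The largest is 33/8, so the server's best response is Center.

Center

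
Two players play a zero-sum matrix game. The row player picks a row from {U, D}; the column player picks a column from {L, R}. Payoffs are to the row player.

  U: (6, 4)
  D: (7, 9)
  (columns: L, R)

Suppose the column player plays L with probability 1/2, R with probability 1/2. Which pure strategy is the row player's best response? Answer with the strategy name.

Expected payoff of U: (1/2)·6 + (1/2)·4 = 5.
Expected payoff of D: (1/2)·7 + (1/2)·9 = 8.
The largest is 8, so the row player's best response is D.

D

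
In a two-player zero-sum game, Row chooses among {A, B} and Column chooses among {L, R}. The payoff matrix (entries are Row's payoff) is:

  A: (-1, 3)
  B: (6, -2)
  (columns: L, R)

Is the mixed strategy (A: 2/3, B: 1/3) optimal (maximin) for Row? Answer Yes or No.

Yes

Against L this mix gives (2/3)·(-1) + (1/3)·6 = 4/3.
Against R this mix gives (2/3)·3 + (1/3)·(-2) = 4/3.
All of Column's active replies (L, R) yield 4/3, and no column does worse for Row. The mix makes Column indifferent and guarantees 4/3, so it is optimal.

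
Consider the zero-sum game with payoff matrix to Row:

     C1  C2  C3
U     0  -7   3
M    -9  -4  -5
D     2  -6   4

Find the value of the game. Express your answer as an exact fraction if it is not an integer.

Row minima: U → -7, M → -9, D → -6; maximin = -6.
Column maxima: C1 → 2, C2 → -4, C3 → 4; minimax = -4.
-6 ≠ -4, so there is no saddle point; optimal play is mixed.
U is strictly dominated by D, so Row never plays it.
C3 is strictly dominated by C1 (it gives Row strictly more in every row), so Column never plays it.
On the remaining 2×2 (M, D vs C1, C2):
Let Row play M with probability p. Expected payoff against C1: (-9)p + 2(1−p) = −11p + 2; against C2: (-4)p + (-6)(1−p) = 2p − 6.
Setting these equal: −11p + 2 = 2p − 6 ⇒ −13p = -8 ⇒ p = 8/13, and the value is (-11)·(8/13) + 2 = -62/13.
For Column: with q = P(C1), equating M's and D's payoffs gives −5q − 4 = 8q − 6 ⇒ q = 2/13.

-62/13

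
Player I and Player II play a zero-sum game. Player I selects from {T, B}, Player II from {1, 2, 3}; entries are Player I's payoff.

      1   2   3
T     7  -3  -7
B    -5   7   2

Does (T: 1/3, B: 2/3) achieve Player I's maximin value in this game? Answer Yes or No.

Yes

Against 1 this mix gives (1/3)·7 + (2/3)·(-5) = -1.
Against 2 this mix gives (1/3)·(-3) + (2/3)·7 = 11/3.
Against 3 this mix gives (1/3)·(-7) + (2/3)·2 = -1.
All of Player II's active replies (1, 3) yield -1, and no column does worse for Player I. The mix makes Player II indifferent and guarantees -1, so it is optimal.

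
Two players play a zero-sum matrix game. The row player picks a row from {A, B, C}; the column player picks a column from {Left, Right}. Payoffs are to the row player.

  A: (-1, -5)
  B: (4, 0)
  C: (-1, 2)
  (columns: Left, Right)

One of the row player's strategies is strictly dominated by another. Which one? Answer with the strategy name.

B gives a strictly higher payoff than A against every column: 4 > -1, 0 > -5.
So A is strictly dominated and the row player never plays it.

A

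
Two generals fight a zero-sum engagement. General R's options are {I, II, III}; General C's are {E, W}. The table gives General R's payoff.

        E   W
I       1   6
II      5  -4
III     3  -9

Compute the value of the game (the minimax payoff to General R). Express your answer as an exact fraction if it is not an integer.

17/7

Row minima: I → 1, II → -4, III → -9; maximin = 1.
Column maxima: E → 5, W → 6; minimax = 5.
1 ≠ 5, so there is no saddle point; optimal play is mixed.
III is strictly dominated by II, so General R never plays it.
On the remaining 2×2 (I, II vs E, W):
Let General R play I with probability p. Expected payoff against E: 1p + 5(1−p) = −4p + 5; against W: 6p + (-4)(1−p) = 10p − 4.
Setting these equal: −4p + 5 = 10p − 4 ⇒ −14p = -9 ⇒ p = 9/14, and the value is (-4)·(9/14) + 5 = 17/7.
For General C: with q = P(E), equating I's and II's payoffs gives −5q + 6 = 9q − 4 ⇒ q = 5/7.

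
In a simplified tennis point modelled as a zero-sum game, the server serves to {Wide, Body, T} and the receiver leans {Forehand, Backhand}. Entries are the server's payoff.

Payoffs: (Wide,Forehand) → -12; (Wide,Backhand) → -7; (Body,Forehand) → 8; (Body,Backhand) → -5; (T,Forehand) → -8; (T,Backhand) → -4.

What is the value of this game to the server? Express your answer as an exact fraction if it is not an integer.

Row minima: Wide → -12, Body → -5, T → -8; maximin = -5.
Column maxima: Forehand → 8, Backhand → -4; minimax = -4.
-5 ≠ -4, so there is no saddle point; optimal play is mixed.
Wide is strictly dominated by Body, so the server never plays it.
On the remaining 2×2 (Body, T vs Forehand, Backhand):
Let the server play Body with probability p. Expected payoff against Forehand: 8p + (-8)(1−p) = 16p − 8; against Backhand: (-5)p + (-4)(1−p) = −p − 4.
Setting these equal: 16p − 8 = −p − 4 ⇒ 17p = 4 ⇒ p = 4/17, and the value is (16)·(4/17) − 8 = -72/17.
For the receiver: with q = P(Forehand), equating Body's and T's payoffs gives 13q − 5 = −4q − 4 ⇒ q = 1/17.

-72/17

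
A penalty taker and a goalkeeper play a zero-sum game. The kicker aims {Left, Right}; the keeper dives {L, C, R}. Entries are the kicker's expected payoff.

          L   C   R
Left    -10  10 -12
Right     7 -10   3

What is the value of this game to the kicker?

Row minima: Left → -12, Right → -10; maximin = -10.
Column maxima: L → 7, C → 10, R → 3; minimax = 3.
-10 ≠ 3, so there is no saddle point; optimal play is mixed.
L is strictly dominated by R (it gives the kicker strictly more in every row), so the keeper never plays it.
On the remaining 2×2 (Left, Right vs C, R):
Let the kicker play Left with probability p. Expected payoff against C: 10p + (-10)(1−p) = 20p − 10; against R: (-12)p + 3(1−p) = −15p + 3.
Setting these equal: 20p − 10 = −15p + 3 ⇒ 35p = 13 ⇒ p = 13/35, and the value is (20)·(13/35) − 10 = -18/7.
For the keeper: with q = P(C), equating Left's and Right's payoffs gives 22q − 12 = −13q + 3 ⇒ q = 3/7.

-18/7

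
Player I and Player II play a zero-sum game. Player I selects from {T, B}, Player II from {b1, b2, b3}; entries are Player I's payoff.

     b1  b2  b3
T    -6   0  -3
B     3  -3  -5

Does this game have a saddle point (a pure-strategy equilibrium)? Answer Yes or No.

Row minima: T → -6, B → -5; maximin = -5.
Column maxima: b1 → 3, b2 → 0, b3 → -3; minimax = -3.
-5 ≠ -3, so no pure-strategy equilibrium exists.

No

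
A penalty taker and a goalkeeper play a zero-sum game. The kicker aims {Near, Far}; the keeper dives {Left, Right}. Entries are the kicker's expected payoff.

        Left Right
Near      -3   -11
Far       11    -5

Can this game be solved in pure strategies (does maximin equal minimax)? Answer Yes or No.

Yes

Row minima: Near → -11, Far → -5; maximin = -5.
Column maxima: Left → 11, Right → -5; minimax = -5.
maximin = minimax = -5, so a saddle point exists.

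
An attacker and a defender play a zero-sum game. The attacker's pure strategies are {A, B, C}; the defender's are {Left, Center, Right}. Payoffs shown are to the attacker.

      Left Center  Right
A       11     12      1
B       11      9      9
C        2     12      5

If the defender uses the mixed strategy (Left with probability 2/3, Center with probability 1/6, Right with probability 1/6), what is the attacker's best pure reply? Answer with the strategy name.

B

Expected payoff of A: (2/3)·11 + (1/6)·12 + (1/6)·1 = 19/2.
Expected payoff of B: (2/3)·11 + (1/6)·9 + (1/6)·9 = 31/3.
Expected payoff of C: (2/3)·2 + (1/6)·12 + (1/6)·5 = 25/6.
The largest is 31/3, so the attacker's best response is B.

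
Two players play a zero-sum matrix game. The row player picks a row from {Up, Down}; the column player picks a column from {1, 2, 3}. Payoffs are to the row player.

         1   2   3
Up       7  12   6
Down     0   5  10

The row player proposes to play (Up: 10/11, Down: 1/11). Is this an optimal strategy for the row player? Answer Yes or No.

Against 1 this mix gives (10/11)·7 + (1/11)·0 = 70/11.
Against 2 this mix gives (10/11)·12 + (1/11)·5 = 125/11.
Against 3 this mix gives (10/11)·6 + (1/11)·10 = 70/11.
All of the column player's active replies (1, 3) yield 70/11, and no column does worse for the row player. The mix makes the column player indifferent and guarantees 70/11, so it is optimal.

Yes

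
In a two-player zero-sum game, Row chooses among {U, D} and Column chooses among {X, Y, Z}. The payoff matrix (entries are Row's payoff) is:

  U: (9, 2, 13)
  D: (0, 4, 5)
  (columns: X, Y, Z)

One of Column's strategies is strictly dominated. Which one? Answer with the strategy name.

X holds Row's payoff strictly below Z in every row: 9 < 13, 0 < 5.
So Z is strictly dominated for Column.

Z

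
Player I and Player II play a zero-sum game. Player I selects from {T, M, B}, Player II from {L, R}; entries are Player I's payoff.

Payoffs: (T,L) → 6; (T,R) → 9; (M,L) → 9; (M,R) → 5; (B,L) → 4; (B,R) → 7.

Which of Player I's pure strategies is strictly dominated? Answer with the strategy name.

T gives a strictly higher payoff than B against every column: 6 > 4, 9 > 7.
So B is strictly dominated and Player I never plays it.

B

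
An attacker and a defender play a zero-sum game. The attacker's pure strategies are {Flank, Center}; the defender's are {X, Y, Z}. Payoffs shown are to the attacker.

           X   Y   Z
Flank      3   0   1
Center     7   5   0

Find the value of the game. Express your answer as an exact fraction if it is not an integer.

Row minima: Flank → 0, Center → 0; maximin = 0.
Column maxima: X → 7, Y → 5, Z → 1; minimax = 1.
0 ≠ 1, so there is no saddle point; optimal play is mixed.
X is strictly dominated by Y (it gives the attacker strictly more in every row), so the defender never plays it.
On the remaining 2×2 (Flank, Center vs Y, Z):
Let the attacker play Flank with probability p. Expected payoff against Y: 0p + 5(1−p) = −5p + 5; against Z: 1p + 0(1−p) = p.
Setting these equal: −5p + 5 = p ⇒ −6p = -5 ⇒ p = 5/6, and the value is (-5)·(5/6) + 5 = 5/6.
For the defender: with q = P(Y), equating Flank's and Center's payoffs gives −q + 1 = 5q ⇒ q = 1/6.

5/6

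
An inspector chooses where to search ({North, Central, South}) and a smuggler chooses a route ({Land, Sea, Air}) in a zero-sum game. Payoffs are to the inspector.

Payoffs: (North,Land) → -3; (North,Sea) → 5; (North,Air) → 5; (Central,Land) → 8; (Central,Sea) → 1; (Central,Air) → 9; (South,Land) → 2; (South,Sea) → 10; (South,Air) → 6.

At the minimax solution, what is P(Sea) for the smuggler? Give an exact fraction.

Row minima: North → -3, Central → 1, South → 2; maximin = 2.
Column maxima: Land → 8, Sea → 10, Air → 9; minimax = 8.
2 ≠ 8, so there is no saddle point; optimal play is mixed.
North is strictly dominated by South, so the inspector never plays it.
Air is strictly dominated by Land (it gives the inspector strictly more in every row), so the smuggler never plays it.
On the remaining 2×2 (Central, South vs Land, Sea):
Let the inspector play Central with probability p. Expected payoff against Land: 8p + 2(1−p) = 6p + 2; against Sea: 1p + 10(1−p) = −9p + 10.
Setting these equal: 6p + 2 = −9p + 10 ⇒ 15p = 8 ⇒ p = 8/15, and the value is (6)·(8/15) + 2 = 26/5.
For the smuggler: with q = P(Land), equating Central's and South's payoffs gives 7q + 1 = −8q + 10 ⇒ q = 3/5.

2/5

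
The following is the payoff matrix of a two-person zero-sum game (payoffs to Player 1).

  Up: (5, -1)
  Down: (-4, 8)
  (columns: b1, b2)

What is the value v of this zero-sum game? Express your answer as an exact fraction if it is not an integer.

Row minima: Up → -1, Down → -4; maximin = -1.
Column maxima: b1 → 5, b2 → 8; minimax = 5.
-1 ≠ 5, so there is no saddle point; optimal play is mixed.
Let Player 1 play Up with probability p. Expected payoff against b1: 5p + (-4)(1−p) = 9p − 4; against b2: (-1)p + 8(1−p) = −9p + 8.
Setting these equal: 9p − 4 = −9p + 8 ⇒ 18p = 12 ⇒ p = 2/3, and the value is (9)·(2/3) − 4 = 2.
For Player 2: with q = P(b1), equating Up's and Down's payoffs gives 6q − 1 = −12q + 8 ⇒ q = 1/2.

2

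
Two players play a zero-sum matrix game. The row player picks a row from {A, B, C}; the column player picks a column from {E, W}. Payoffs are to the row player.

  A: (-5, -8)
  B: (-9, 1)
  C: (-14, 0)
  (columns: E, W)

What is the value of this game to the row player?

Row minima: A → -8, B → -9, C → -14; maximin = -8.
Column maxima: E → -5, W → 1; minimax = -5.
-8 ≠ -5, so there is no saddle point; optimal play is mixed.
C is strictly dominated by B, so the row player never plays it.
On the remaining 2×2 (A, B vs E, W):
Let the row player play A with probability p. Expected payoff against E: (-5)p + (-9)(1−p) = 4p − 9; against W: (-8)p + 1(1−p) = −9p + 1.
Setting these equal: 4p − 9 = −9p + 1 ⇒ 13p = 10 ⇒ p = 10/13, and the value is (4)·(10/13) − 9 = -77/13.
For the column player: with q = P(E), equating A's and B's payoffs gives 3q − 8 = −10q + 1 ⇒ q = 9/13.

-77/13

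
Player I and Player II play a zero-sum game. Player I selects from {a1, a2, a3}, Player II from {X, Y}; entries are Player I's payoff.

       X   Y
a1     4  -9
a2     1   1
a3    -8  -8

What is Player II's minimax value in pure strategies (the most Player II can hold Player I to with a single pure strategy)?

1

Column maxima: X → 4, Y → 1.
The smallest of these is 1.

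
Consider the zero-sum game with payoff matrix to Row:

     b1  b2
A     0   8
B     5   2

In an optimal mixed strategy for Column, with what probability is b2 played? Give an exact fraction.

Row minima: A → 0, B → 2; maximin = 2.
Column maxima: b1 → 5, b2 → 8; minimax = 5.
2 ≠ 5, so there is no saddle point; optimal play is mixed.
Let Row play A with probability p. Expected payoff against b1: 0p + 5(1−p) = −5p + 5; against b2: 8p + 2(1−p) = 6p + 2.
Setting these equal: −5p + 5 = 6p + 2 ⇒ −11p = -3 ⇒ p = 3/11, and the value is (-5)·(3/11) + 5 = 40/11.
For Column: with q = P(b1), equating A's and B's payoffs gives −8q + 8 = 3q + 2 ⇒ q = 6/11.

5/11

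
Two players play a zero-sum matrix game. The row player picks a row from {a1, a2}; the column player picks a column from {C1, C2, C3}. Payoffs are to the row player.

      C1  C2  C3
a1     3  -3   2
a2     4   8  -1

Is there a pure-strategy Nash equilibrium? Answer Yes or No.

No

Row minima: a1 → -3, a2 → -1; maximin = -1.
Column maxima: C1 → 4, C2 → 8, C3 → 2; minimax = 2.
-1 ≠ 2, so no pure-strategy equilibrium exists.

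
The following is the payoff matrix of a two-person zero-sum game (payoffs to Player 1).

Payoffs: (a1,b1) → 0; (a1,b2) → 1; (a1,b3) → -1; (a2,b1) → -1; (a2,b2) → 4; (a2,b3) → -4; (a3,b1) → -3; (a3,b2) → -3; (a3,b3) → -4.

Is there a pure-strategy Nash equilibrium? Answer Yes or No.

Yes

Row minima: a1 → -1, a2 → -4, a3 → -4; maximin = -1.
Column maxima: b1 → 0, b2 → 4, b3 → -1; minimax = -1.
maximin = minimax = -1, so a saddle point exists.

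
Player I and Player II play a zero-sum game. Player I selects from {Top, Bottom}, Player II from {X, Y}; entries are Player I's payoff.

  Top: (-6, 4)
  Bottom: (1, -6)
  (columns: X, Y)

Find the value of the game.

Row minima: Top → -6, Bottom → -6; maximin = -6.
Column maxima: X → 1, Y → 4; minimax = 1.
-6 ≠ 1, so there is no saddle point; optimal play is mixed.
Let Player I play Top with probability p. Expected payoff against X: (-6)p + 1(1−p) = −7p + 1; against Y: 4p + (-6)(1−p) = 10p − 6.
Setting these equal: −7p + 1 = 10p − 6 ⇒ −17p = -7 ⇒ p = 7/17, and the value is (-7)·(7/17) + 1 = -32/17.
For Player II: with q = P(X), equating Top's and Bottom's payoffs gives −10q + 4 = 7q − 6 ⇒ q = 10/17.

-32/17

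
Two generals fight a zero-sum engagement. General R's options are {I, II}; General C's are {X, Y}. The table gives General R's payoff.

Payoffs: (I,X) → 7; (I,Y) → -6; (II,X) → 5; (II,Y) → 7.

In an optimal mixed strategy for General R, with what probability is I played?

Row minima: I → -6, II → 5; maximin = 5.
Column maxima: X → 7, Y → 7; minimax = 7.
5 ≠ 7, so there is no saddle point; optimal play is mixed.
Let General R play I with probability p. Expected payoff against X: 7p + 5(1−p) = 2p + 5; against Y: (-6)p + 7(1−p) = −13p + 7.
Setting these equal: 2p + 5 = −13p + 7 ⇒ 15p = 2 ⇒ p = 2/15, and the value is (2)·(2/15) + 5 = 79/15.
For General C: with q = P(X), equating I's and II's payoffs gives 13q − 6 = −2q + 7 ⇒ q = 13/15.

2/15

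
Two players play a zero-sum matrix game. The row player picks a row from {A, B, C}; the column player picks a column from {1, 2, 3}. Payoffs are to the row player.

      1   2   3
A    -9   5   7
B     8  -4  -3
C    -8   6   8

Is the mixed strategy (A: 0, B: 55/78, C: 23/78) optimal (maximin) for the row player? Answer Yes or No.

Against 1 this mix gives (55/78)·8 + (23/78)·(-8) = 128/39.
Against 2 this mix gives (55/78)·(-4) + (23/78)·6 = -41/39.
Against 3 this mix gives (55/78)·(-3) + (23/78)·8 = 19/78.
The column player will play 2, holding the row player to -41/39. Shifting weight toward the row that does better against 2 would raise this floor (the equalizing mix achieves 8/13 against both 2 and 1), so the proposed strategy is not optimal.

No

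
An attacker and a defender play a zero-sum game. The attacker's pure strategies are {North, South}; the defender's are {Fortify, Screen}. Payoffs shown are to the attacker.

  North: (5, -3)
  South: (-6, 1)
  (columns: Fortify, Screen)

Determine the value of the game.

Row minima: North → -3, South → -6; maximin = -3.
Column maxima: Fortify → 5, Screen → 1; minimax = 1.
-3 ≠ 1, so there is no saddle point; optimal play is mixed.
Let the attacker play North with probability p. Expected payoff against Fortify: 5p + (-6)(1−p) = 11p − 6; against Screen: (-3)p + 1(1−p) = −4p + 1.
Setting these equal: 11p − 6 = −4p + 1 ⇒ 15p = 7 ⇒ p = 7/15, and the value is (11)·(7/15) − 6 = -13/15.
For the defender: with q = P(Fortify), equating North's and South's payoffs gives 8q − 3 = −7q + 1 ⇒ q = 4/15.

-13/15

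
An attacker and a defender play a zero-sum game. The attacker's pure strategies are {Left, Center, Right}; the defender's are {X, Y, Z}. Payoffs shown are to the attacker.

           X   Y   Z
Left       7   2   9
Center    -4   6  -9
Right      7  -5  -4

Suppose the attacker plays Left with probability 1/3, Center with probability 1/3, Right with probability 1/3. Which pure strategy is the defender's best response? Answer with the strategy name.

If the defender plays X, the attacker's expected payoff is (1/3)·7 + (1/3)·(-4) + (1/3)·7 = 10/3.
If the defender plays Y, the attacker's expected payoff is (1/3)·2 + (1/3)·6 + (1/3)·(-5) = 1.
If the defender plays Z, the attacker's expected payoff is (1/3)·9 + (1/3)·(-9) + (1/3)·(-4) = -4/3.
The defender minimizes the attacker's payoff; the smallest is -4/3, so the best response is Z.

Z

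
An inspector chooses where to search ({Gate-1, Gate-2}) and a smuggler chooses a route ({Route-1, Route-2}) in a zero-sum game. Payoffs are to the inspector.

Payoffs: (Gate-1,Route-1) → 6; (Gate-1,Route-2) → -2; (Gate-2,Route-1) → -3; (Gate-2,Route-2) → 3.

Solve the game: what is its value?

Row minima: Gate-1 → -2, Gate-2 → -3; maximin = -2.
Column maxima: Route-1 → 6, Route-2 → 3; minimax = 3.
-2 ≠ 3, so there is no saddle point; optimal play is mixed.
Let the inspector play Gate-1 with probability p. Expected payoff against Route-1: 6p + (-3)(1−p) = 9p − 3; against Route-2: (-2)p + 3(1−p) = −5p + 3.
Setting these equal: 9p − 3 = −5p + 3 ⇒ 14p = 6 ⇒ p = 3/7, and the value is (9)·(3/7) − 3 = 6/7.
For the smuggler: with q = P(Route-1), equating Gate-1's and Gate-2's payoffs gives 8q − 2 = −6q + 3 ⇒ q = 5/14.

6/7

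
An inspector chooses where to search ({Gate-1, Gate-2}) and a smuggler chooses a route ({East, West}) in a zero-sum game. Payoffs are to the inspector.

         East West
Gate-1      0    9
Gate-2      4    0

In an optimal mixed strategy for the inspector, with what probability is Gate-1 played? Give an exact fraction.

Row minima: Gate-1 → 0, Gate-2 → 0; maximin = 0.
Column maxima: East → 4, West → 9; minimax = 4.
0 ≠ 4, so there is no saddle point; optimal play is mixed.
Let the inspector play Gate-1 with probability p. Expected payoff against East: 0p + 4(1−p) = −4p + 4; against West: 9p + 0(1−p) = 9p.
Setting these equal: −4p + 4 = 9p ⇒ −13p = -4 ⇒ p = 4/13, and the value is (-4)·(4/13) + 4 = 36/13.
For the smuggler: with q = P(East), equating Gate-1's and Gate-2's payoffs gives −9q + 9 = 4q ⇒ q = 9/13.

4/13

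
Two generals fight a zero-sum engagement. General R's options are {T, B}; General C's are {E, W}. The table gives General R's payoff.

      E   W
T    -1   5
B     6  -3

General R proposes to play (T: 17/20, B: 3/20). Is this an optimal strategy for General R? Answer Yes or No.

Against E this mix gives (17/20)·(-1) + (3/20)·6 = 1/20.
Against W this mix gives (17/20)·5 + (3/20)·(-3) = 19/5.
General C will play E, holding General R to 1/20. Shifting weight toward the row that does better against E would raise this floor (the equalizing mix achieves 9/5 against both E and W), so the proposed strategy is not optimal.

No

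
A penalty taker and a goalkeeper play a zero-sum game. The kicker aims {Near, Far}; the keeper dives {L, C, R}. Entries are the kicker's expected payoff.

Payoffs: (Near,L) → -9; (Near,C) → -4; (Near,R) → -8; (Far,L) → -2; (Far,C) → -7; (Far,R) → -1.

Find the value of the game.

Row minima: Near → -9, Far → -7; maximin = -7.
Column maxima: L → -2, C → -4, R → -1; minimax = -4.
-7 ≠ -4, so there is no saddle point; optimal play is mixed.
R is strictly dominated by L (it gives the kicker strictly more in every row), so the keeper never plays it.
On the remaining 2×2 (Near, Far vs L, C):
Let the kicker play Near with probability p. Expected payoff against L: (-9)p + (-2)(1−p) = −7p − 2; against C: (-4)p + (-7)(1−p) = 3p − 7.
Setting these equal: −7p − 2 = 3p − 7 ⇒ −10p = -5 ⇒ p = 1/2, and the value is (-7)·(1/2) − 2 = -11/2.
For the keeper: with q = P(L), equating Near's and Far's payoffs gives −5q − 4 = 5q − 7 ⇒ q = 3/10.

-11/2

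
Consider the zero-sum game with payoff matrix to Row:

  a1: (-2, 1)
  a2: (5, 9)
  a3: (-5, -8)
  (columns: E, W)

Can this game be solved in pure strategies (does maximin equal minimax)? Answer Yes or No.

Row minima: a1 → -2, a2 → 5, a3 → -8; maximin = 5.
Column maxima: E → 5, W → 9; minimax = 5.
maximin = minimax = 5, so a saddle point exists.

Yes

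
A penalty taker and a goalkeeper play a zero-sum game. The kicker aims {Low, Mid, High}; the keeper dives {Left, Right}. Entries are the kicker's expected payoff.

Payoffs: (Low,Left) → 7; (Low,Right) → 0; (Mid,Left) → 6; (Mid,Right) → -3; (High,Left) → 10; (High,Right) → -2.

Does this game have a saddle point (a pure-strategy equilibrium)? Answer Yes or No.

Row minima: Low → 0, Mid → -3, High → -2; maximin = 0.
Column maxima: Left → 10, Right → 0; minimax = 0.
maximin = minimax = 0, so a saddle point exists.

Yes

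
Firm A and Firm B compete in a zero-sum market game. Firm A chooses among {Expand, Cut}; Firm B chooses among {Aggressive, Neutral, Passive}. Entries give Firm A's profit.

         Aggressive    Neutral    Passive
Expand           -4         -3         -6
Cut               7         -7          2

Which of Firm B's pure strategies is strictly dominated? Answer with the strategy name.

Aggressive

Passive holds Firm A's payoff strictly below Aggressive in every row: -6 < -4, 2 < 7.
So Aggressive is strictly dominated for Firm B.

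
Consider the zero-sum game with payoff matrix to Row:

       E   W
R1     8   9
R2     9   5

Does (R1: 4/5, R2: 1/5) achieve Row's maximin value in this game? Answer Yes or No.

Against E this mix gives (4/5)·8 + (1/5)·9 = 41/5.
Against W this mix gives (4/5)·9 + (1/5)·5 = 41/5.
All of Column's active replies (E, W) yield 41/5, and no column does worse for Row. The mix makes Column indifferent and guarantees 41/5, so it is optimal.

Yes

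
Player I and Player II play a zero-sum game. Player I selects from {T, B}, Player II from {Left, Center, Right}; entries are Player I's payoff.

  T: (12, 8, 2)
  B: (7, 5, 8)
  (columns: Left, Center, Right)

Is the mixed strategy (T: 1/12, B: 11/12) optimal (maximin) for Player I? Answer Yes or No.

Against Left this mix gives (1/12)·12 + (11/12)·7 = 89/12.
Against Center this mix gives (1/12)·8 + (11/12)·5 = 21/4.
Against Right this mix gives (1/12)·2 + (11/12)·8 = 15/2.
Player II will play Center, holding Player I to 21/4. Shifting weight toward the row that does better against Center would raise this floor (the equalizing mix achieves 6 against both Center and Right), so the proposed strategy is not optimal.

No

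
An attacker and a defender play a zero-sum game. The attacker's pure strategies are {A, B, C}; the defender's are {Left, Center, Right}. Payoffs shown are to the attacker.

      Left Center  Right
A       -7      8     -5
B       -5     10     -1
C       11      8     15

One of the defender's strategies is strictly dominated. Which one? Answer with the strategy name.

Right

Left holds the attacker's payoff strictly below Right in every row: -7 < -5, -5 < -1, 11 < 15.
So Right is strictly dominated for the defender.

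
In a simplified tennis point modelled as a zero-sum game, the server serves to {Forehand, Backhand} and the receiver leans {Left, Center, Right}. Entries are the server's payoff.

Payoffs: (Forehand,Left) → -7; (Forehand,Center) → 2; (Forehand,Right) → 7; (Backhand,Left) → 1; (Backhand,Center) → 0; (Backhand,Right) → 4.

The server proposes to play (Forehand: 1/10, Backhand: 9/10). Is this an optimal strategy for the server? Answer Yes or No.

Yes

Against Left this mix gives (1/10)·(-7) + (9/10)·1 = 1/5.
Against Center this mix gives (1/10)·2 + (9/10)·0 = 1/5.
Against Right this mix gives (1/10)·7 + (9/10)·4 = 43/10.
All of the receiver's active replies (Left, Center) yield 1/5, and no column does worse for the server. The mix makes the receiver indifferent and guarantees 1/5, so it is optimal.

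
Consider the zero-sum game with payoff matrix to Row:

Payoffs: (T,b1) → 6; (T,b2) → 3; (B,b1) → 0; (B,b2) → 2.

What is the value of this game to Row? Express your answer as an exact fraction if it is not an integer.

3

Row minima: T → 3, B → 0; maximin = 3.
Column maxima: b1 → 6, b2 → 3; minimax = 3.
Since maximin = minimax = 3, there is a saddle point and the value is 3.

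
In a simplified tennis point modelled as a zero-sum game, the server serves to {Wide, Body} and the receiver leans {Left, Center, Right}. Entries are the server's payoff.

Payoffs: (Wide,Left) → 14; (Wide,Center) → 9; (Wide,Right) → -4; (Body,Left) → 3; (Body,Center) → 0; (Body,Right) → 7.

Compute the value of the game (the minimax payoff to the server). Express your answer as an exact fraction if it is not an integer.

63/20

Row minima: Wide → -4, Body → 0; maximin = 0.
Column maxima: Left → 14, Center → 9, Right → 7; minimax = 7.
0 ≠ 7, so there is no saddle point; optimal play is mixed.
Left is strictly dominated by Center (it gives the server strictly more in every row), so the receiver never plays it.
On the remaining 2×2 (Wide, Body vs Center, Right):
Let the server play Wide with probability p. Expected payoff against Center: 9p + 0(1−p) = 9p; against Right: (-4)p + 7(1−p) = −11p + 7.
Setting these equal: 9p = −11p + 7 ⇒ 20p = 7 ⇒ p = 7/20, and the value is (9)·(7/20) = 63/20.
For the receiver: with q = P(Center), equating Wide's and Body's payoffs gives 13q − 4 = −7q + 7 ⇒ q = 11/20.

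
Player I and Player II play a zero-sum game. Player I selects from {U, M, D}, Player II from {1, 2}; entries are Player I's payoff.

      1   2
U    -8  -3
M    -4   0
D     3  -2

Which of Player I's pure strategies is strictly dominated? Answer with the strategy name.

U

M gives a strictly higher payoff than U against every column: -4 > -8, 0 > -3.
So U is strictly dominated and Player I never plays it.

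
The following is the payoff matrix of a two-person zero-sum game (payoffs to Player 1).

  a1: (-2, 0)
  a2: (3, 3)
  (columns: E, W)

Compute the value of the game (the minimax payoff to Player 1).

Row minima: a1 → -2, a2 → 3; maximin = 3.
Column maxima: E → 3, W → 3; minimax = 3.
Since maximin = minimax = 3, there is a saddle point and the value is 3.

3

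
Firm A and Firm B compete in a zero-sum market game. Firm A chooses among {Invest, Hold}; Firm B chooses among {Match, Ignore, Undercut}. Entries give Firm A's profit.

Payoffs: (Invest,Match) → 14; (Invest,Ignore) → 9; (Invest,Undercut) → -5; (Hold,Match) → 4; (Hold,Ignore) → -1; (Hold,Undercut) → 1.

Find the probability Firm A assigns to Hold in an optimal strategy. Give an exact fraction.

Row minima: Invest → -5, Hold → -1; maximin = -1.
Column maxima: Match → 14, Ignore → 9, Undercut → 1; minimax = 1.
-1 ≠ 1, so there is no saddle point; optimal play is mixed.
Match is strictly dominated by Ignore (it gives Firm A strictly more in every row), so Firm B never plays it.
On the remaining 2×2 (Invest, Hold vs Ignore, Undercut):
Let Firm A play Invest with probability p. Expected payoff against Ignore: 9p + (-1)(1−p) = 10p − 1; against Undercut: (-5)p + 1(1−p) = −6p + 1.
Setting these equal: 10p − 1 = −6p + 1 ⇒ 16p = 2 ⇒ p = 1/8, and the value is (10)·(1/8) − 1 = 1/4.
For Firm B: with q = P(Ignore), equating Invest's and Hold's payoffs gives 14q − 5 = −2q + 1 ⇒ q = 3/8.

7/8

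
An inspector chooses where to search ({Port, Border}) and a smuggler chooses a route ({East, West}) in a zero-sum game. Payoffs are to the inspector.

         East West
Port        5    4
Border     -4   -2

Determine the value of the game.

Row minima: Port → 4, Border → -4; maximin = 4.
Column maxima: East → 5, West → 4; minimax = 4.
Since maximin = minimax = 4, there is a saddle point and the value is 4.

4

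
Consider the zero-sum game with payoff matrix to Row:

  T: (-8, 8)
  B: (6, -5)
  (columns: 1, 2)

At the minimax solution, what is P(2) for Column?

Row minima: T → -8, B → -5; maximin = -5.
Column maxima: 1 → 6, 2 → 8; minimax = 6.
-5 ≠ 6, so there is no saddle point; optimal play is mixed.
Let Row play T with probability p. Expected payoff against 1: (-8)p + 6(1−p) = −14p + 6; against 2: 8p + (-5)(1−p) = 13p − 5.
Setting these equal: −14p + 6 = 13p − 5 ⇒ −27p = -11 ⇒ p = 11/27, and the value is (-14)·(11/27) + 6 = 8/27.
For Column: with q = P(1), equating T's and B's payoffs gives −16q + 8 = 11q − 5 ⇒ q = 13/27.

14/27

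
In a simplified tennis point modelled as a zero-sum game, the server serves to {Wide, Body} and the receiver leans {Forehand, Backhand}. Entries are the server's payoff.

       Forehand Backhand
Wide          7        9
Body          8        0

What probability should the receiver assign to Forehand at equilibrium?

9/10

Row minima: Wide → 7, Body → 0; maximin = 7.
Column maxima: Forehand → 8, Backhand → 9; minimax = 8.
7 ≠ 8, so there is no saddle point; optimal play is mixed.
Let the server play Wide with probability p. Expected payoff against Forehand: 7p + 8(1−p) = −p + 8; against Backhand: 9p + 0(1−p) = 9p.
Setting these equal: −p + 8 = 9p ⇒ −10p = -8 ⇒ p = 4/5, and the value is (-1)·(4/5) + 8 = 36/5.
For the receiver: with q = P(Forehand), equating Wide's and Body's payoffs gives −2q + 9 = 8q ⇒ q = 9/10.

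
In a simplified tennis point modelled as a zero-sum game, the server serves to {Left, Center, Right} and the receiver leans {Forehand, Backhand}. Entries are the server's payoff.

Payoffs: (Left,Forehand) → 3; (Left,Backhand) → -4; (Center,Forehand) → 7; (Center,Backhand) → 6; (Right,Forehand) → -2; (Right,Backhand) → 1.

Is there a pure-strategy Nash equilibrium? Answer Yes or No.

Yes

Row minima: Left → -4, Center → 6, Right → -2; maximin = 6.
Column maxima: Forehand → 7, Backhand → 6; minimax = 6.
maximin = minimax = 6, so a saddle point exists.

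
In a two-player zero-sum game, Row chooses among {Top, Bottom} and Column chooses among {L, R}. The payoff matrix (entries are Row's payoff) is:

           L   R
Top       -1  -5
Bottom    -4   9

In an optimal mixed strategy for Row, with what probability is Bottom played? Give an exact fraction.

4/17

Row minima: Top → -5, Bottom → -4; maximin = -4.
Column maxima: L → -1, R → 9; minimax = -1.
-4 ≠ -1, so there is no saddle point; optimal play is mixed.
Let Row play Top with probability p. Expected payoff against L: (-1)p + (-4)(1−p) = 3p − 4; against R: (-5)p + 9(1−p) = −14p + 9.
Setting these equal: 3p − 4 = −14p + 9 ⇒ 17p = 13 ⇒ p = 13/17, and the value is (3)·(13/17) − 4 = -29/17.
For Column: with q = P(L), equating Top's and Bottom's payoffs gives 4q − 5 = −13q + 9 ⇒ q = 14/17.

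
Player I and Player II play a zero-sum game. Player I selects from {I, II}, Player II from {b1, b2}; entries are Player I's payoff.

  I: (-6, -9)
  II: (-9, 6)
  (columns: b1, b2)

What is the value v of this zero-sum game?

Row minima: I → -9, II → -9; maximin = -9.
Column maxima: b1 → -6, b2 → 6; minimax = -6.
-9 ≠ -6, so there is no saddle point; optimal play is mixed.
Let Player I play I with probability p. Expected payoff against b1: (-6)p + (-9)(1−p) = 3p − 9; against b2: (-9)p + 6(1−p) = −15p + 6.
Setting these equal: 3p − 9 = −15p + 6 ⇒ 18p = 15 ⇒ p = 5/6, and the value is (3)·(5/6) − 9 = -13/2.
For Player II: with q = P(b1), equating I's and II's payoffs gives 3q − 9 = −15q + 6 ⇒ q = 5/6.

-13/2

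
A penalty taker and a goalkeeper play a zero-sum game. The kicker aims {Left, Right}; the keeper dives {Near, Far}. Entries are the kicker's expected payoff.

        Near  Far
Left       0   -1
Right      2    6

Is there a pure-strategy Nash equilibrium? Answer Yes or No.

Yes

Row minima: Left → -1, Right → 2; maximin = 2.
Column maxima: Near → 2, Far → 6; minimax = 2.
maximin = minimax = 2, so a saddle point exists.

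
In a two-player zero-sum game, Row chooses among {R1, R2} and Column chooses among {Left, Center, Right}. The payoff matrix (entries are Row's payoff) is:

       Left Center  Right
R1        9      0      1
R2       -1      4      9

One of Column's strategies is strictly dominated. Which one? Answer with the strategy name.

Center holds Row's payoff strictly below Right in every row: 0 < 1, 4 < 9.
So Right is strictly dominated for Column.

Right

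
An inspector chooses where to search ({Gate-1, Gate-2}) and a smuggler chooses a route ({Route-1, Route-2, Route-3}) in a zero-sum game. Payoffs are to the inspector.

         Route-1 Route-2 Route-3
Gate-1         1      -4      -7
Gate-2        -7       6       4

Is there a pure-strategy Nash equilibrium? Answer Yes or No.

No

Row minima: Gate-1 → -7, Gate-2 → -7; maximin = -7.
Column maxima: Route-1 → 1, Route-2 → 6, Route-3 → 4; minimax = 1.
-7 ≠ 1, so no pure-strategy equilibrium exists.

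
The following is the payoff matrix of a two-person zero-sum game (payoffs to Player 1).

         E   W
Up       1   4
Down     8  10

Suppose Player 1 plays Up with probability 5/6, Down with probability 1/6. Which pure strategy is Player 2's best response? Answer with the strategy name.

E

If Player 2 plays E, Player 1's expected payoff is (5/6)·1 + (1/6)·8 = 13/6.
If Player 2 plays W, Player 1's expected payoff is (5/6)·4 + (1/6)·10 = 5.
Player 2 minimizes Player 1's payoff; the smallest is 13/6, so the best response is E.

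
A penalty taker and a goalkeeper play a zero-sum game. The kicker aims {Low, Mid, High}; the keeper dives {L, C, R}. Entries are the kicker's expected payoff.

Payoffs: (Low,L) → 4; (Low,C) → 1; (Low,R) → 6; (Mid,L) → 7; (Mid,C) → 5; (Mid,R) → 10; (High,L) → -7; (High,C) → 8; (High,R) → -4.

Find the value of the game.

Row minima: Low → 1, Mid → 5, High → -7; maximin = 5.
Column maxima: L → 7, C → 8, R → 10; minimax = 7.
5 ≠ 7, so there is no saddle point; optimal play is mixed.
Low is strictly dominated by Mid, so the kicker never plays it.
R is strictly dominated by L (it gives the kicker strictly more in every row), so the keeper never plays it.
On the remaining 2×2 (Mid, High vs L, C):
Let the kicker play Mid with probability p. Expected payoff against L: 7p + (-7)(1−p) = 14p − 7; against C: 5p + 8(1−p) = −3p + 8.
Setting these equal: 14p − 7 = −3p + 8 ⇒ 17p = 15 ⇒ p = 15/17, and the value is (14)·(15/17) − 7 = 91/17.
For the keeper: with q = P(L), equating Mid's and High's payoffs gives 2q + 5 = −15q + 8 ⇒ q = 3/17.

91/17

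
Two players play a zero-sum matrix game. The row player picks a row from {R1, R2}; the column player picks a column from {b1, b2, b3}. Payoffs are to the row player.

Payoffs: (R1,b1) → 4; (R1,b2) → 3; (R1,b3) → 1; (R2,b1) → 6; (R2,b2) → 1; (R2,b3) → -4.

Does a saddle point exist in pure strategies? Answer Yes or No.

Yes

Row minima: R1 → 1, R2 → -4; maximin = 1.
Column maxima: b1 → 6, b2 → 3, b3 → 1; minimax = 1.
maximin = minimax = 1, so a saddle point exists.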